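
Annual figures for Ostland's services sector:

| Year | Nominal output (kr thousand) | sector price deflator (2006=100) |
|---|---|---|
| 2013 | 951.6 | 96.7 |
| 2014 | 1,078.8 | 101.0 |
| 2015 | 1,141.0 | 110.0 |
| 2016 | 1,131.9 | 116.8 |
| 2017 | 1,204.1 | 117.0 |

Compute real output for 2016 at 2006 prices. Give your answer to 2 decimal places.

kr 969.09 thousand

Real output 2016 = 1131.9 / 1.168 = 969.09.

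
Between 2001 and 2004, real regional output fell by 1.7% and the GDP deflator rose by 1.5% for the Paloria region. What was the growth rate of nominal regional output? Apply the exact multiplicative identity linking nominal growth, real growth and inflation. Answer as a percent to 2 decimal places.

-0.23%

(1 + g_nom) = (1 + g_real)(1 + π) = 0.9830 × 1.0150 = 0.99775.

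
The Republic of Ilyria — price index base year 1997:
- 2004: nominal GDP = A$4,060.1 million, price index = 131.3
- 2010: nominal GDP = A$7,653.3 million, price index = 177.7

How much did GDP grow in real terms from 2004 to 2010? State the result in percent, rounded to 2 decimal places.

39.28%

Real GDP 2004 = 4060.1 / 1.313 = 3092.23.
Real GDP 2010 = 7653.3 / 1.777 = 4306.87.
Real growth = 4306.87 / 3092.23 − 1 = 0.3928.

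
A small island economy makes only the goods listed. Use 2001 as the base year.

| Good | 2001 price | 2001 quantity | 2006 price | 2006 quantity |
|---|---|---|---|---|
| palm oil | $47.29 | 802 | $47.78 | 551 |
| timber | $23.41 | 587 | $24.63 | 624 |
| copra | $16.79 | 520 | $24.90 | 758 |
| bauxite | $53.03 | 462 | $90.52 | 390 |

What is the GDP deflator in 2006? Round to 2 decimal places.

Nominal GDP 2006 = 47.78·551 + 24.63·624 + 24.90·758 + 90.52·390 = 95872.90.
Real GDP 2006 (at 2001 prices) = 47.29·551 + 23.41·624 + 16.79·758 + 53.03·390 = 74073.15.
Deflator = Nominal/Real × 100 = 95872.90/74073.15 × 100 = 129.430.

129.43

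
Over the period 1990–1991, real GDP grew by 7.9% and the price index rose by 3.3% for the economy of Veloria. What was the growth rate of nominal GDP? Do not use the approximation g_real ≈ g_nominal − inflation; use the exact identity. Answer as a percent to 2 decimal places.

11.46%

(1 + g_nom) = (1 + g_real)(1 + π) = 1.0790 × 1.0330 = 1.11461.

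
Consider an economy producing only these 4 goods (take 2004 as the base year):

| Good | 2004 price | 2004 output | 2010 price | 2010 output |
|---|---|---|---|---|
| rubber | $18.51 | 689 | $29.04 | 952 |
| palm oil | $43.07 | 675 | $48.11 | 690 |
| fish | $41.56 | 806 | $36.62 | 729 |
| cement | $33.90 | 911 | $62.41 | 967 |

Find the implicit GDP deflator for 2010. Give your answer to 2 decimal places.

Nominal GDP 2010 = 29.04·952 + 48.11·690 + 36.62·729 + 62.41·967 = 147888.43.
Real GDP 2010 (at 2004 prices) = 18.51·952 + 43.07·690 + 41.56·729 + 33.90·967 = 110418.36.
Deflator = Nominal/Real × 100 = 147888.43/110418.36 × 100 = 133.935.

133.93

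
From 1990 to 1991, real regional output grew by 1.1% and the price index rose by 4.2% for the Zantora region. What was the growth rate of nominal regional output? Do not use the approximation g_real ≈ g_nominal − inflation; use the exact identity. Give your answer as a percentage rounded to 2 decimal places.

5.35%

(1 + g_nom) = (1 + g_real)(1 + π) = 1.0110 × 1.0420 = 1.05346.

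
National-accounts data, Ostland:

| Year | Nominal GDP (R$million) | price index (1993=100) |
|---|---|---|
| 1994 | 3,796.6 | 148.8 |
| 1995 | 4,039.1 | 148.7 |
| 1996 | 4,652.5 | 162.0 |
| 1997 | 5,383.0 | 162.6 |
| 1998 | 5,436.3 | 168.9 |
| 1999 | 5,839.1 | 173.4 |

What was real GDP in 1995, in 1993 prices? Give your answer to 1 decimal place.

Real GDP 1995 = 4039.1 / 1.487 = 2716.27.

R$2,716.3 million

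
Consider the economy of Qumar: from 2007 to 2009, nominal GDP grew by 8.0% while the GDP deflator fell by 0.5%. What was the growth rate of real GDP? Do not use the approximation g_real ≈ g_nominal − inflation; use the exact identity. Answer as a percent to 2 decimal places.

8.54%

(1 + g_nom) = (1 + g_real)(1 + π), so g_real = 1.0800 / 0.9950 − 1 = 0.08543.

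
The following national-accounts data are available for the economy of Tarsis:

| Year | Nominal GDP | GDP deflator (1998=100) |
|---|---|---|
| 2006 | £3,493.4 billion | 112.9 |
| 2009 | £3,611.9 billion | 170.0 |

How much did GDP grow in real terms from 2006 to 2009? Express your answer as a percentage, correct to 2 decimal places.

Real GDP 2006 = 3493.4 / 1.129 = 3094.24.
Real GDP 2009 = 3611.9 / 1.700 = 2124.65.
Real growth = 2124.65 / 3094.24 − 1 = -0.3134.

-31.34%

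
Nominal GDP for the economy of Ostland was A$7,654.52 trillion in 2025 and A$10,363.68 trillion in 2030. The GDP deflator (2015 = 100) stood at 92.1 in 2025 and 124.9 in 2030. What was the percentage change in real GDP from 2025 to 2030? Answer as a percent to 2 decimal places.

Real GDP 2025 = 7654.52 / 0.921 = 8311.10.
Real GDP 2030 = 10363.68 / 1.249 = 8297.58.
Real growth = 8297.58 / 8311.10 − 1 = -0.0016.

-0.16%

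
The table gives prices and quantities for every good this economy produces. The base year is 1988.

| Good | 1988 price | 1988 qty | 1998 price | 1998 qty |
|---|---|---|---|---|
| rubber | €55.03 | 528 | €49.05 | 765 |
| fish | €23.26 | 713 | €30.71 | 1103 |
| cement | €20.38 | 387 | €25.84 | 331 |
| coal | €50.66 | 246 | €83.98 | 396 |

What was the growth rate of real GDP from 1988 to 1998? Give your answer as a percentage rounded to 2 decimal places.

Real GDP 1988 = Nominal GDP 1988 = 55.03·528 + 23.26·713 + 20.38·387 + 50.66·246 = 65989.64.
Real GDP 1998 (at 1988 prices) = 55.03·765 + 23.26·1103 + 20.38·331 + 50.66·396 = 94560.87.
Real growth = 94560.87/65989.64 − 1 = 0.4330.

43.30%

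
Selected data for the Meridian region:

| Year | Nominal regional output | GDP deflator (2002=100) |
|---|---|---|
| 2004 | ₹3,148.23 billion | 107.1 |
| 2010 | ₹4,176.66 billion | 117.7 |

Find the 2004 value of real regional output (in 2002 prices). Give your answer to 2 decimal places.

Real regional output = Nominal / (GDP deflator/100) = 3148.23 / 1.071 = 2939.52.

₹2,939.52 billion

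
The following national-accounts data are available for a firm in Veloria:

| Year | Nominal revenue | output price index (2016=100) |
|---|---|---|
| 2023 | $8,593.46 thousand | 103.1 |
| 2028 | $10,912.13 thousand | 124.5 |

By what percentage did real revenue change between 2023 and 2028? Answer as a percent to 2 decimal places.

5.16%

Deflate each year: 2023 → 8593.46/1.031 = 8335.07; 2028 → 10912.13/1.245 = 8764.76.
So real revenue changed by 8764.76/8335.07 − 1 = 0.0516, i.e. 5.16%.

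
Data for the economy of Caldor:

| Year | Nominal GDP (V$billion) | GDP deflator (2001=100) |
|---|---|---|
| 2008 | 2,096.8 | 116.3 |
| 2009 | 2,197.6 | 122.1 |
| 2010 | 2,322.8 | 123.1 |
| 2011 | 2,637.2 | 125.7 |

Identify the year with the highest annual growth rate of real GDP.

2011

2009: real = 2197.6/1.221 = 1799.84; growth vs 2008 (1802.92) = -0.17%.
2010: real = 2322.8/1.231 = 1886.92; growth vs 2009 (1799.84) = 4.84%.
2011: real = 2637.2/1.257 = 2098.01; growth vs 2010 (1886.92) = 11.19%.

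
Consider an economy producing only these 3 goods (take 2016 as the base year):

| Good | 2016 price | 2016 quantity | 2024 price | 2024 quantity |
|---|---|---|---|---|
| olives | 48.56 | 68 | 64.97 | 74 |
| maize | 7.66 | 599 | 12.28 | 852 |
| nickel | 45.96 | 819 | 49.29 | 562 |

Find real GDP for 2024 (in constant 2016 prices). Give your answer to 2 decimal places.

Real GDP 2024 = Σ (p_2016 × q_2024) = 48.56·74 + 7.66·852 + 45.96·562 = 35949.28.

35949.28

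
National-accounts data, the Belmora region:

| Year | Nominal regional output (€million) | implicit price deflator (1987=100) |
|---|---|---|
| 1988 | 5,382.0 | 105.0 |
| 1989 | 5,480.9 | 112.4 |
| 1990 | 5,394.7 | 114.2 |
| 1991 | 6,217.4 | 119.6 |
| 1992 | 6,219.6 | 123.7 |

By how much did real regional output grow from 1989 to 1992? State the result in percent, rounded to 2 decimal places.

Real regional output 1989 = 5480.9/1.124 = 4876.25.
Real regional output 1992 = 6219.6/1.237 = 5027.97.
Change = 5027.97/4876.25 − 1 = 0.0311.

3.11%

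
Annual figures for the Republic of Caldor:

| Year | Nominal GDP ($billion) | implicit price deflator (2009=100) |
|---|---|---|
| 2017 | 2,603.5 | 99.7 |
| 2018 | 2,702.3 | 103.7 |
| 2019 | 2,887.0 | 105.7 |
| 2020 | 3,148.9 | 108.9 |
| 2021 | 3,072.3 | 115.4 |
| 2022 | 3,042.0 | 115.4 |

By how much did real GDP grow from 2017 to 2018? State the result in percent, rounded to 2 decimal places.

Real GDP 2017 = 2603.5/0.997 = 2611.33.
Real GDP 2018 = 2702.3/1.037 = 2605.88.
Change = 2605.88/2611.33 − 1 = -0.0021.

-0.21%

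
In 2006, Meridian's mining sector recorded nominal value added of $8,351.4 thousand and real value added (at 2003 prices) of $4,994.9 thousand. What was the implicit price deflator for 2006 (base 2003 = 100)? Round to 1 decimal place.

167.2

implicit price deflator = (Nominal / Real) × 100 = 8351.4 / 4994.9 × 100 = 167.20.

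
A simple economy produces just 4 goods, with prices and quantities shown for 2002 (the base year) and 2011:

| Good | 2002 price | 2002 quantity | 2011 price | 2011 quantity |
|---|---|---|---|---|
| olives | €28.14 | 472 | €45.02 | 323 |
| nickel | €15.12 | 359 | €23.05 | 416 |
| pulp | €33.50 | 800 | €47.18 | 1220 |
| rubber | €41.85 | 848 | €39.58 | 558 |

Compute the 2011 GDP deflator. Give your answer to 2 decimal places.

130.37

Nominal GDP 2011 = 45.02·323 + 23.05·416 + 47.18·1220 + 39.58·558 = 103775.50.
Real GDP 2011 (at 2002 prices) = 28.14·323 + 15.12·416 + 33.50·1220 + 41.85·558 = 79601.44.
Deflator = Nominal/Real × 100 = 103775.50/79601.44 × 100 = 130.369.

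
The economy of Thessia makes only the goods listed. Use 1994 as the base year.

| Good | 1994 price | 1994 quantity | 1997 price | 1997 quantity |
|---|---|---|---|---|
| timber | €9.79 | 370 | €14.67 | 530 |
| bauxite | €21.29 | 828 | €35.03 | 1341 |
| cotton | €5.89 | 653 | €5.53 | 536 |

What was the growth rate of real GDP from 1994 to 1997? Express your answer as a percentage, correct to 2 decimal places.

Real GDP 1994 = Nominal GDP 1994 = 9.79·370 + 21.29·828 + 5.89·653 = 25096.59.
Real GDP 1997 (at 1994 prices) = 9.79·530 + 21.29·1341 + 5.89·536 = 36895.63.
Real growth = 36895.63/25096.59 − 1 = 0.4701.

47.01%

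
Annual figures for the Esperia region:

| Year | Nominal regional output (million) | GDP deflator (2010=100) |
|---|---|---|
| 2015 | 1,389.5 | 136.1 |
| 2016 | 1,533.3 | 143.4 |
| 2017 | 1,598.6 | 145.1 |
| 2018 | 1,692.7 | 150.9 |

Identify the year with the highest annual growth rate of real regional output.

2016

2016: real = 1533.3/1.434 = 1069.25; growth vs 2015 (1020.94) = 4.73%.
2017: real = 1598.6/1.451 = 1101.72; growth vs 2016 (1069.25) = 3.04%.
2018: real = 1692.7/1.509 = 1121.74; growth vs 2017 (1101.72) = 1.82%.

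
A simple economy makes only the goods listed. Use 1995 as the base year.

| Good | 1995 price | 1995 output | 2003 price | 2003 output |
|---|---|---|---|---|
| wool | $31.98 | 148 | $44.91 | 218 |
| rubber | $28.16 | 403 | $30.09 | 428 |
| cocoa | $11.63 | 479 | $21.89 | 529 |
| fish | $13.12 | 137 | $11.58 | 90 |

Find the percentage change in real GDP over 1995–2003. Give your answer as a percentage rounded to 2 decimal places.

12.40%

Real GDP 1995 = Nominal GDP 1995 = 31.98·148 + 28.16·403 + 11.63·479 + 13.12·137 = 23449.73.
Real GDP 2003 (at 1995 prices) = 31.98·218 + 28.16·428 + 11.63·529 + 13.12·90 = 26357.19.
Real growth = 26357.19/23449.73 − 1 = 0.1240.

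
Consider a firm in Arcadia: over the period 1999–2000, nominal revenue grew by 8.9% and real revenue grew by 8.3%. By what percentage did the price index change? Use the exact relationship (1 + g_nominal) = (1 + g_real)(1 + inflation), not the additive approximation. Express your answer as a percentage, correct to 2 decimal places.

(1 + g_nom) = (1 + g_real)(1 + π), so π = 1.0890 / 1.0830 − 1 = 0.00554.

0.55%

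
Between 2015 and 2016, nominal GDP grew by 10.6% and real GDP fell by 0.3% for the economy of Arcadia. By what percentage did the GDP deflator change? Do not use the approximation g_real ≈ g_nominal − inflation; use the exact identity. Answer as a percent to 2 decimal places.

(1 + g_nom) = (1 + g_real)(1 + π), so π = 1.1060 / 0.9970 − 1 = 0.10933.

10.93%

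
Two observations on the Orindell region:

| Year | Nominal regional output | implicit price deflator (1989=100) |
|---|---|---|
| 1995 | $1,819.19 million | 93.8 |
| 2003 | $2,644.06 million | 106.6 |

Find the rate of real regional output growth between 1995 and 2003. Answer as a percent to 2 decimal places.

27.89%

Real regional output 1995 = 1819.19 / 0.938 = 1939.43.
Real regional output 2003 = 2644.06 / 1.066 = 2480.36.
Real growth = 2480.36 / 1939.43 − 1 = 0.2789.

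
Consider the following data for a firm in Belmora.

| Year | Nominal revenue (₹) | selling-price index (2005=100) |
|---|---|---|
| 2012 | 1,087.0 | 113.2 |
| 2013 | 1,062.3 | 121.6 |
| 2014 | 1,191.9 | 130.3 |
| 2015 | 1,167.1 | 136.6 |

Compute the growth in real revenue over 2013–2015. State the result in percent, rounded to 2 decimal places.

Real revenue 2013 = 1062.3/1.216 = 873.60.
Real revenue 2015 = 1167.1/1.366 = 854.39.
Change = 854.39/873.60 − 1 = -0.0220.

-2.20%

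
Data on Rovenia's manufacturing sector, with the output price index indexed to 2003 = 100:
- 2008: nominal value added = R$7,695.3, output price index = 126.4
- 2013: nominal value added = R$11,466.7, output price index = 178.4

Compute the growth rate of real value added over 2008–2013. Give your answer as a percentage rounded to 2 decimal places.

5.58%

Real value added 2008 = 7695.3 / 1.264 = 6088.05.
Real value added 2013 = 11466.7 / 1.784 = 6427.52.
Real growth = 6427.52 / 6088.05 − 1 = 0.0558.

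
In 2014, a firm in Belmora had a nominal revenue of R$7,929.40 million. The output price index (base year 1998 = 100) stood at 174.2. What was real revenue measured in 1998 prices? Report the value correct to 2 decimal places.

Real revenue = Nominal / (output price index/100) = 7929.40 / 1.742 = 4551.89.

R$4,551.89 million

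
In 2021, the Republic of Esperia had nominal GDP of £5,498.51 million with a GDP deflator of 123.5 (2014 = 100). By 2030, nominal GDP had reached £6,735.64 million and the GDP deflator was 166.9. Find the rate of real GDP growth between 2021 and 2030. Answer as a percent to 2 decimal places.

Real GDP 2021 = 5498.51 / 1.235 = 4452.23.
Real GDP 2030 = 6735.64 / 1.669 = 4035.73.
Real growth = 4035.73 / 4452.23 − 1 = -0.0935.

-9.35%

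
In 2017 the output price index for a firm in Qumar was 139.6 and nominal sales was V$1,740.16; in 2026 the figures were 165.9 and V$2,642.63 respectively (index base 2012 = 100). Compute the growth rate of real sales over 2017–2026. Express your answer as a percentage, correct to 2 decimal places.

27.79%

Real sales 2017 = 1740.16 / 1.396 = 1246.53.
Real sales 2026 = 2642.63 / 1.659 = 1592.91.
Real growth = 1592.91 / 1246.53 − 1 = 0.2779.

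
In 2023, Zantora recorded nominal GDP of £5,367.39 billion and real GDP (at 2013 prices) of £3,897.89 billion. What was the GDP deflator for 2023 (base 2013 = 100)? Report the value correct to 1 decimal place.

137.7

GDP deflator = (Nominal / Real) × 100 = 5367.39 / 3897.89 × 100 = 137.70.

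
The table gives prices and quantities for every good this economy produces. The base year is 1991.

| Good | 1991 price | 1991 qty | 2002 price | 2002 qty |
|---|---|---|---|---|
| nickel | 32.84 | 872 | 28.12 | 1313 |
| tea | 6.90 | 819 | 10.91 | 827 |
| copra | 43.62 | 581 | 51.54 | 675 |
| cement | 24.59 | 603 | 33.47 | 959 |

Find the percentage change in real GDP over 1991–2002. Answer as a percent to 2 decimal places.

36.79%

Real GDP 1991 = Nominal GDP 1991 = 32.84·872 + 6.90·819 + 43.62·581 + 24.59·603 = 74458.57.
Real GDP 2002 (at 1991 prices) = 32.84·1313 + 6.90·827 + 43.62·675 + 24.59·959 = 101850.53.
Real growth = 101850.53/74458.57 − 1 = 0.3679.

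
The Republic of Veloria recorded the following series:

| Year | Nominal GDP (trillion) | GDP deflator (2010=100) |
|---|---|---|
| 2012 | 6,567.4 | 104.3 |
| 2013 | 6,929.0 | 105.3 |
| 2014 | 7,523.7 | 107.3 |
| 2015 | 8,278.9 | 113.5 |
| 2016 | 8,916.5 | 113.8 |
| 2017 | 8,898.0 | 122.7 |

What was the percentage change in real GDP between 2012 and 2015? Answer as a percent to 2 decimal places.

15.84%

Real GDP 2012 = 6567.4/1.043 = 6296.64.
Real GDP 2015 = 8278.9/1.135 = 7294.19.
Change = 7294.19/6296.64 − 1 = 0.1584.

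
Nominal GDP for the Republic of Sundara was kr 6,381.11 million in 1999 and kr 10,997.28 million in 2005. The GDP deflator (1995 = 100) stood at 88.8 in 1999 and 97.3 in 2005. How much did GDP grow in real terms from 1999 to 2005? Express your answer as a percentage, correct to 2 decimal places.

57.29%

Deflate each year: 1999 → 6381.11/0.888 = 7185.93; 2005 → 10997.28/0.973 = 11302.45.
So real GDP changed by 11302.45/7185.93 − 1 = 0.5729, i.e. 57.29%.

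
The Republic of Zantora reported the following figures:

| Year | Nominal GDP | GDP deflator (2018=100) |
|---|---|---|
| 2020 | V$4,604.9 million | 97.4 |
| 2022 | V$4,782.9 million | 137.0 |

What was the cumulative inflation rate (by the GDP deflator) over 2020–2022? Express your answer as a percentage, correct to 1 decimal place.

40.7%

Price-level change = 137.0 / 97.4 − 1 = 0.4066.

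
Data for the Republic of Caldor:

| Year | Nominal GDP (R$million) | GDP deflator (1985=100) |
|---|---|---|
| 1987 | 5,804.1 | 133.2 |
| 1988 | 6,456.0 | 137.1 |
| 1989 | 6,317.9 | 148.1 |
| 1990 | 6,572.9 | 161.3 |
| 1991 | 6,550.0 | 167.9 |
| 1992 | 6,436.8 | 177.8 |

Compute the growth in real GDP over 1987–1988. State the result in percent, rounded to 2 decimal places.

Real GDP 1987 = 5804.1/1.332 = 4357.43.
Real GDP 1988 = 6456.0/1.371 = 4708.97.
Change = 4708.97/4357.43 − 1 = 0.0807.

8.07%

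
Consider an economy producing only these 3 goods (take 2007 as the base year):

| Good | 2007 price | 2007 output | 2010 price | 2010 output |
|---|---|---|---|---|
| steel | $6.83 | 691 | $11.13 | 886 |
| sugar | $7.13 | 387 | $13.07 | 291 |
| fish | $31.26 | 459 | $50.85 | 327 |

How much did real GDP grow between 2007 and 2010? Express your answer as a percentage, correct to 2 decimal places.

-15.94%

Real GDP 2007 = Nominal GDP 2007 = 6.83·691 + 7.13·387 + 31.26·459 = 21827.18.
Real GDP 2010 (at 2007 prices) = 6.83·886 + 7.13·291 + 31.26·327 = 18348.23.
Real growth = 18348.23/21827.18 − 1 = -0.1594.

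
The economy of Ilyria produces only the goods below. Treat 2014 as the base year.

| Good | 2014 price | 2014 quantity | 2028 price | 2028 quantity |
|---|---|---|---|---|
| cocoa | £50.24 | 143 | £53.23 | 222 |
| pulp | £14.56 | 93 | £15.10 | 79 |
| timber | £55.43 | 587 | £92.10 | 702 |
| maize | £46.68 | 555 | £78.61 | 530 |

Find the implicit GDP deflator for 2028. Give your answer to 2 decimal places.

Nominal GDP 2028 = 53.23·222 + 15.10·79 + 92.10·702 + 78.61·530 = 119327.46.
Real GDP 2028 (at 2014 prices) = 50.24·222 + 14.56·79 + 55.43·702 + 46.68·530 = 75955.78.
Deflator = Nominal/Real × 100 = 119327.46/75955.78 × 100 = 157.101.

157.10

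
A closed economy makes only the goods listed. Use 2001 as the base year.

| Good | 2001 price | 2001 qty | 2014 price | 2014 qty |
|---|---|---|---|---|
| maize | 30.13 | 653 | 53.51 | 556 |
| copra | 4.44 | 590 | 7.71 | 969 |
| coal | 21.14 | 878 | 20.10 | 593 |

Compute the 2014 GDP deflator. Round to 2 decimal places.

Nominal GDP 2014 = 53.51·556 + 7.71·969 + 20.10·593 = 49141.85.
Real GDP 2014 (at 2001 prices) = 30.13·556 + 4.44·969 + 21.14·593 = 33590.66.
Deflator = Nominal/Real × 100 = 49141.85/33590.66 × 100 = 146.296.

146.30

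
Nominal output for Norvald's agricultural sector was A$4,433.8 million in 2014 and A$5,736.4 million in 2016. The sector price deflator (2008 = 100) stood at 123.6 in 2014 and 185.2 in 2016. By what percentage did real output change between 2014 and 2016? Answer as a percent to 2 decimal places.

-13.65%

Real output 2014 = 4433.8 / 1.236 = 3587.22.
Real output 2016 = 5736.4 / 1.852 = 3097.41.
Real growth = 3097.41 / 3587.22 − 1 = -0.1365.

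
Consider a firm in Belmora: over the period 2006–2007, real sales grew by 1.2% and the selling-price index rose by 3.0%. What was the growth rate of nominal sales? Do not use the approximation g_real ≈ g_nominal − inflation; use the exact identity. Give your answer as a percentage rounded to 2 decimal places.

4.24%

(1 + g_nom) = (1 + g_real)(1 + π) = 1.0120 × 1.0300 = 1.04236.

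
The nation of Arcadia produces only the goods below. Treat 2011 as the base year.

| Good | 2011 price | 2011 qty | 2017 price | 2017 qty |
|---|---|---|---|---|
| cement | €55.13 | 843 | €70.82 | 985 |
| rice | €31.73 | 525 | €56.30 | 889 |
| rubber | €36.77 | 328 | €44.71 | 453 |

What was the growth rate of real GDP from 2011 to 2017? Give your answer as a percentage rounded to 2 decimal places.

31.88%

Real GDP 2011 = Nominal GDP 2011 = 55.13·843 + 31.73·525 + 36.77·328 = 75193.40.
Real GDP 2017 (at 2011 prices) = 55.13·985 + 31.73·889 + 36.77·453 = 99167.83.
Real growth = 99167.83/75193.40 − 1 = 0.3188.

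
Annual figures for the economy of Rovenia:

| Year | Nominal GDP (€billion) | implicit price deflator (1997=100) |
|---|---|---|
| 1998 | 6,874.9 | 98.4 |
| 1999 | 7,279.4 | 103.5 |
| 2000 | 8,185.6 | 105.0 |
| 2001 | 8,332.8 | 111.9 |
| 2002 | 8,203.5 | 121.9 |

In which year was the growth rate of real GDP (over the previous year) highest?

2000

1999: real = 7279.4/1.035 = 7033.24; growth vs 1998 (6986.69) = 0.67%.
2000: real = 8185.6/1.050 = 7795.81; growth vs 1999 (7033.24) = 10.84%.
2001: real = 8332.8/1.119 = 7446.65; growth vs 2000 (7795.81) = -4.48%.
2002: real = 8203.5/1.219 = 6729.70; growth vs 2001 (7446.65) = -9.63%.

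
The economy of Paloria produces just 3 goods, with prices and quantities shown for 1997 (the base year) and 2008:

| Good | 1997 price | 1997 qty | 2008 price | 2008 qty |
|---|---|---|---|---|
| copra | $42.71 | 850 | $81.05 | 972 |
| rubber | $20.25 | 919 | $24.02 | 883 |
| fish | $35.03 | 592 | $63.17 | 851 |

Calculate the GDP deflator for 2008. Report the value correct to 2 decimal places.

172.35

Nominal GDP 2008 = 81.05·972 + 24.02·883 + 63.17·851 = 153747.93.
Real GDP 2008 (at 1997 prices) = 42.71·972 + 20.25·883 + 35.03·851 = 89205.40.
Deflator = Nominal/Real × 100 = 153747.93/89205.40 × 100 = 172.353.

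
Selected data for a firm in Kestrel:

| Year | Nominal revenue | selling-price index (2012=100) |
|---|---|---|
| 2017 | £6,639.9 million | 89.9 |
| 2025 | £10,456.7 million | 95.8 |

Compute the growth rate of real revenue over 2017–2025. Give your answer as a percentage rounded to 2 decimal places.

47.78%

Real revenue 2017 = 6639.9 / 0.899 = 7385.87.
Real revenue 2025 = 10456.7 / 0.958 = 10915.14.
Real growth = 10915.14 / 7385.87 − 1 = 0.4778.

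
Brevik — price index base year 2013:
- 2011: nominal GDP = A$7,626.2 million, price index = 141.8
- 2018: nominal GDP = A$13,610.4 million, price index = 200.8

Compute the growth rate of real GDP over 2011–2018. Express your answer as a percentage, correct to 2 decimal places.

Deflate each year: 2011 → 7626.2/1.418 = 5378.14; 2018 → 13610.4/2.008 = 6778.09.
So real GDP changed by 6778.09/5378.14 − 1 = 0.2603, i.e. 26.03%.

26.03%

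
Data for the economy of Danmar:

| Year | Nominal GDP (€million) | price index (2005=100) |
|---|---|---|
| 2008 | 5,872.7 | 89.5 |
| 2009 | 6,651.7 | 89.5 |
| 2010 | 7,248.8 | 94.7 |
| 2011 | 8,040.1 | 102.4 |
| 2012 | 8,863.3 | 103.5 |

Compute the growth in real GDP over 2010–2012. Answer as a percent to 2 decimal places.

11.88%

Real GDP 2010 = 7248.8/0.947 = 7654.49.
Real GDP 2012 = 8863.3/1.035 = 8563.57.
Change = 8563.57/7654.49 − 1 = 0.1188.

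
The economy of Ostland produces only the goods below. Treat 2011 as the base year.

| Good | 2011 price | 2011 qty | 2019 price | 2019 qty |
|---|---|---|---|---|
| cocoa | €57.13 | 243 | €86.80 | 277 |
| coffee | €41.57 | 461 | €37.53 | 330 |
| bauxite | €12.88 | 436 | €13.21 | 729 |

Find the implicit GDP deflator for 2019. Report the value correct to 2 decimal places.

118.30

Nominal GDP 2019 = 86.80·277 + 37.53·330 + 13.21·729 = 46058.59.
Real GDP 2019 (at 2011 prices) = 57.13·277 + 41.57·330 + 12.88·729 = 38932.63.
Deflator = Nominal/Real × 100 = 46058.59/38932.63 × 100 = 118.303.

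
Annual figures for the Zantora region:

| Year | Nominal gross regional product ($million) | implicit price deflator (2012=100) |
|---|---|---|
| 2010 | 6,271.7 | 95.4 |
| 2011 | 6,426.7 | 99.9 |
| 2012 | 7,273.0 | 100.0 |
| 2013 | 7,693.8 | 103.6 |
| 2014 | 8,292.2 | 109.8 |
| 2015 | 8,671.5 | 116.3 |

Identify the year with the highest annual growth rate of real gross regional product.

2011: real = 6426.7/0.999 = 6433.13; growth vs 2010 (6574.11) = -2.14%.
2012: real = 7273.0/1.000 = 7273.00; growth vs 2011 (6433.13) = 13.06%.
2013: real = 7693.8/1.036 = 7426.45; growth vs 2012 (7273.00) = 2.11%.
2014: real = 8292.2/1.098 = 7552.09; growth vs 2013 (7426.45) = 1.69%.
2015: real = 8671.5/1.163 = 7456.15; growth vs 2014 (7552.09) = -1.27%.

2012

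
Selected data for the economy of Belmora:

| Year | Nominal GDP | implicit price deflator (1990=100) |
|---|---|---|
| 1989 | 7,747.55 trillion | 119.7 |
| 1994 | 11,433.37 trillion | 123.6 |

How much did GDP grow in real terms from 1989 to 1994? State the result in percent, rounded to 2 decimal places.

42.92%

Deflate each year: 1989 → 7747.55/1.197 = 6472.47; 1994 → 11433.37/1.236 = 9250.30.
So real GDP changed by 9250.30/6472.47 − 1 = 0.4292, i.e. 42.92%.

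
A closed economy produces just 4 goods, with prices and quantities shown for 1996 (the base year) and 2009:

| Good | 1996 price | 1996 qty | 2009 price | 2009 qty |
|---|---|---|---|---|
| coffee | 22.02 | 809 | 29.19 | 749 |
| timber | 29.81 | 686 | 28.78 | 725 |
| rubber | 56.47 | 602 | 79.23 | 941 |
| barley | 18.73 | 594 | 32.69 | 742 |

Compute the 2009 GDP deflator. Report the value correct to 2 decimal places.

134.62

Nominal GDP 2009 = 29.19·749 + 28.78·725 + 79.23·941 + 32.69·742 = 141540.22.
Real GDP 2009 (at 1996 prices) = 22.02·749 + 29.81·725 + 56.47·941 + 18.73·742 = 105141.16.
Deflator = Nominal/Real × 100 = 141540.22/105141.16 × 100 = 134.619.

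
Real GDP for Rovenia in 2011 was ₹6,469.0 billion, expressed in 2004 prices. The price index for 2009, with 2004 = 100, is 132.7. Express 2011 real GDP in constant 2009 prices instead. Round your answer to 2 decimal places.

₹8,584.36 billion

Real GDP in 2009 prices = Real GDP in 2004 prices × (P_2009/P_2004) = 6469.0 × 1.327 = 8584.36.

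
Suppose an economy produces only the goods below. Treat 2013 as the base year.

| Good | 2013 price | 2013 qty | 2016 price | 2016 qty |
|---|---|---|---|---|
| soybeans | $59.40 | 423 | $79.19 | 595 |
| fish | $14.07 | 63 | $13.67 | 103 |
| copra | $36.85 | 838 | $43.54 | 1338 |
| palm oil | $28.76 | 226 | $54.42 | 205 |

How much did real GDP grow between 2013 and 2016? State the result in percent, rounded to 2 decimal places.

Real GDP 2013 = Nominal GDP 2013 = 59.40·423 + 14.07·63 + 36.85·838 + 28.76·226 = 63392.67.
Real GDP 2016 (at 2013 prices) = 59.40·595 + 14.07·103 + 36.85·1338 + 28.76·205 = 91993.31.
Real growth = 91993.31/63392.67 − 1 = 0.4512.

45.12%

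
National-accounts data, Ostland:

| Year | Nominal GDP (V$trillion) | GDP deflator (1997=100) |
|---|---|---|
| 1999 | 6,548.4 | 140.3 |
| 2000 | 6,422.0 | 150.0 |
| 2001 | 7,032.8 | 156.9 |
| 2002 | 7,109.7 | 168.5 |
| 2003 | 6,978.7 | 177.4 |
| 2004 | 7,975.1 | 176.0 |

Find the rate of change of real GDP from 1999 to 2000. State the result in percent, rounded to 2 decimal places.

Real GDP 1999 = 6548.4/1.403 = 4667.43.
Real GDP 2000 = 6422.0/1.500 = 4281.33.
Change = 4281.33/4667.43 − 1 = -0.0827.

-8.27%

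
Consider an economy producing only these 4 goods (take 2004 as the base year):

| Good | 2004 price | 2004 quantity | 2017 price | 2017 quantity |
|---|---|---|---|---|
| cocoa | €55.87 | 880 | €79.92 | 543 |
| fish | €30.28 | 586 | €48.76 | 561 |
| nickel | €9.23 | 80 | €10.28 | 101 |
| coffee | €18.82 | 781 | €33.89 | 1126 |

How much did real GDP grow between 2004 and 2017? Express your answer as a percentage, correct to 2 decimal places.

Real GDP 2004 = Nominal GDP 2004 = 55.87·880 + 30.28·586 + 9.23·80 + 18.82·781 = 82346.50.
Real GDP 2017 (at 2004 prices) = 55.87·543 + 30.28·561 + 9.23·101 + 18.82·1126 = 69448.04.
Real growth = 69448.04/82346.50 − 1 = -0.1566.

-15.66%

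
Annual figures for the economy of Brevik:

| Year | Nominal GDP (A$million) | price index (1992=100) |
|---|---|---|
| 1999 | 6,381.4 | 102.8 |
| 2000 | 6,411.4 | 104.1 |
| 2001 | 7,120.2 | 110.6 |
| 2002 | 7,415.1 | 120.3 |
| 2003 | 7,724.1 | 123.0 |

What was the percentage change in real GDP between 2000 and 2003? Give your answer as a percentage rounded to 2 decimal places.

Real GDP 2000 = 6411.4/1.041 = 6158.89.
Real GDP 2003 = 7724.1/1.230 = 6279.76.
Change = 6279.76/6158.89 − 1 = 0.0196.

1.96%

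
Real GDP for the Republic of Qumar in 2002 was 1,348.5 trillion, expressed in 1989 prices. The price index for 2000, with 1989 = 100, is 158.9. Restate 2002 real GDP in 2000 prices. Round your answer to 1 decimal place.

2,142.8 trillion

Real GDP in 2000 prices = Real GDP in 1989 prices × (P_2000/P_1989) = 1348.5 × 1.589 = 2142.77.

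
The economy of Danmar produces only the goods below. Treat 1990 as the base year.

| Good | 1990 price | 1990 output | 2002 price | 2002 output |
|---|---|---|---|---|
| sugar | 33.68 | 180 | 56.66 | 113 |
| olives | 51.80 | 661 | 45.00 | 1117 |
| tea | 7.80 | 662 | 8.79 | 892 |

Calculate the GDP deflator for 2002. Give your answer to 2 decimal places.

Nominal GDP 2002 = 56.66·113 + 45.00·1117 + 8.79·892 = 64508.26.
Real GDP 2002 (at 1990 prices) = 33.68·113 + 51.80·1117 + 7.80·892 = 68624.04.
Deflator = Nominal/Real × 100 = 64508.26/68624.04 × 100 = 94.002.

94.00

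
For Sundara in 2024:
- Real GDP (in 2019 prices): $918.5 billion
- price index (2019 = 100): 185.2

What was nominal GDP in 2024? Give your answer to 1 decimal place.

$1,701.1 billion

Nominal GDP = Real × (price index/100) = 918.5 × 1.852 = 1701.06.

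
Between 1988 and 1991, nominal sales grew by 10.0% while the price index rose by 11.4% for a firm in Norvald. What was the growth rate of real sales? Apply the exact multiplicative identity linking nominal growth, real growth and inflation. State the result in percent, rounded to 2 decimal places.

-1.26%

(1 + g_nom) = (1 + g_real)(1 + π), so g_real = 1.1000 / 1.1140 − 1 = -0.01257.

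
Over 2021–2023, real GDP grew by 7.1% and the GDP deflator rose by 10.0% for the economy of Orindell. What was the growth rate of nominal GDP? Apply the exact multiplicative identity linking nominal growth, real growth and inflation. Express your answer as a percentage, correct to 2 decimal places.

(1 + g_nom) = (1 + g_real)(1 + π) = 1.0710 × 1.1000 = 1.17810.

17.81%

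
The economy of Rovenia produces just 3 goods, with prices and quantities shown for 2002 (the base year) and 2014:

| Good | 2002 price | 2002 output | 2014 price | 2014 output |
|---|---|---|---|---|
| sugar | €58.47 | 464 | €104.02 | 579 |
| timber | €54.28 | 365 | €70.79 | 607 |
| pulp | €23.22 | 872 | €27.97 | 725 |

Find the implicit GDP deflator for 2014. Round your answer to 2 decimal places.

147.63

Nominal GDP 2014 = 104.02·579 + 70.79·607 + 27.97·725 = 123475.36.
Real GDP 2014 (at 2002 prices) = 58.47·579 + 54.28·607 + 23.22·725 = 83636.59.
Deflator = Nominal/Real × 100 = 123475.36/83636.59 × 100 = 147.633.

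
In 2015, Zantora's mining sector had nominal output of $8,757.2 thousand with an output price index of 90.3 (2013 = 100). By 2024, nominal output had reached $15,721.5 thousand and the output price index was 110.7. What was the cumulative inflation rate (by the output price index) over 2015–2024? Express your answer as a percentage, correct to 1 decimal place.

Price-level change = 110.7 / 90.3 − 1 = 0.2259.

22.6%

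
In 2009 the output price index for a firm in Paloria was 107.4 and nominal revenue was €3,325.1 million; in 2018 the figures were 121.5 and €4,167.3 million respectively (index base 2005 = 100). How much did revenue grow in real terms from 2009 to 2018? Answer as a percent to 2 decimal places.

Deflate each year: 2009 → 3325.1/1.074 = 3096.00; 2018 → 4167.3/1.215 = 3429.88.
So real revenue changed by 3429.88/3096.00 − 1 = 0.1078, i.e. 10.78%.

10.78%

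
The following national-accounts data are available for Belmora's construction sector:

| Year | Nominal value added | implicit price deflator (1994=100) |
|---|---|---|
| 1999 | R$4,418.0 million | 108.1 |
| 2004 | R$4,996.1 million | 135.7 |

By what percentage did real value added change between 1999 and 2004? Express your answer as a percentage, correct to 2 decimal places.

Deflate each year: 1999 → 4418.0/1.081 = 4086.96; 2004 → 4996.1/1.357 = 3681.72.
So real value added changed by 3681.72/4086.96 − 1 = -0.0992, i.e. -9.92%.

-9.92%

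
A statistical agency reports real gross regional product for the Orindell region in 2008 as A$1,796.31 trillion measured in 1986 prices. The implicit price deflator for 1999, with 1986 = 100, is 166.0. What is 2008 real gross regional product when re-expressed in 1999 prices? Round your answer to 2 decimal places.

A$2,981.87 trillion

Real gross regional product in 1999 prices = Real gross regional product in 1986 prices × (P_1999/P_1986) = 1796.31 × 1.660 = 2981.87.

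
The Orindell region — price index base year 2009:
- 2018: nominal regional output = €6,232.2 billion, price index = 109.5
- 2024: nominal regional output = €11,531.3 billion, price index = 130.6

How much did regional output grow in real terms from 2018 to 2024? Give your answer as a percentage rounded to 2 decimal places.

55.13%

Deflate each year: 2018 → 6232.2/1.095 = 5691.51; 2024 → 11531.3/1.306 = 8829.48.
So real regional output changed by 8829.48/5691.51 − 1 = 0.5513, i.e. 55.13%.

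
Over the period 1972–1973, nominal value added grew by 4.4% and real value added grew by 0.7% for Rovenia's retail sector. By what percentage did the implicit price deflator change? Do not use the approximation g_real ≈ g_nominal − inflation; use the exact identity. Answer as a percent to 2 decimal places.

(1 + g_nom) = (1 + g_real)(1 + π), so π = 1.0440 / 1.0070 − 1 = 0.03674.

3.67%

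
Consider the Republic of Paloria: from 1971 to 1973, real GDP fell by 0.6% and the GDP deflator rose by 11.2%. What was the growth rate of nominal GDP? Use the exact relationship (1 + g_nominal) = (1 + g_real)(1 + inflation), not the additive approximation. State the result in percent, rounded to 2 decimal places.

(1 + g_nom) = (1 + g_real)(1 + π) = 0.9940 × 1.1120 = 1.10533.

10.53%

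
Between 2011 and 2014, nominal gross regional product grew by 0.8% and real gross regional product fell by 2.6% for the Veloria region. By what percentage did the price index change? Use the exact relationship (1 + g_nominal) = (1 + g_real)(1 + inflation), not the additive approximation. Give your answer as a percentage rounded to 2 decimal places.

(1 + g_nom) = (1 + g_real)(1 + π), so π = 1.0080 / 0.9740 − 1 = 0.03491.

3.49%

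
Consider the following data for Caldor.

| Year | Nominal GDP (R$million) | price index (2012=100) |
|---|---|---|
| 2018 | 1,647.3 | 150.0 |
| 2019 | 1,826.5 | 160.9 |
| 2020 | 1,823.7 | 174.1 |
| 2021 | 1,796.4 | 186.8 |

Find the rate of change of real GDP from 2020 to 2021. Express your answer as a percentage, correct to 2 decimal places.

Real GDP 2020 = 1823.7/1.741 = 1047.50.
Real GDP 2021 = 1796.4/1.868 = 961.67.
Change = 961.67/1047.50 − 1 = -0.0819.

-8.19%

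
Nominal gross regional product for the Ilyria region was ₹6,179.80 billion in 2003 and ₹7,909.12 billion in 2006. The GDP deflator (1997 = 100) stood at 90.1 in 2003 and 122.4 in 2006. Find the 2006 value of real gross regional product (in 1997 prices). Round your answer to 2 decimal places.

₹6,461.70 billion

Real gross regional product = Nominal / (GDP deflator/100) = 7909.12 / 1.224 = 6461.70.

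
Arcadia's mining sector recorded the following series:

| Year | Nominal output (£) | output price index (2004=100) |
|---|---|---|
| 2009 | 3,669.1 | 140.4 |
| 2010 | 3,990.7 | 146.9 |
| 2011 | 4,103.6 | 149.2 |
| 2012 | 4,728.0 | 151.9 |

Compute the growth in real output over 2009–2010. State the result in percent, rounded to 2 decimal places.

3.95%

Real output 2009 = 3669.1/1.404 = 2613.32.
Real output 2010 = 3990.7/1.469 = 2716.61.
Change = 2716.61/2613.32 − 1 = 0.0395.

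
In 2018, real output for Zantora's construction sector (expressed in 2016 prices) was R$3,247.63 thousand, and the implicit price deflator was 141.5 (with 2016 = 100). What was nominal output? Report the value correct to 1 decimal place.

R$4,595.4 thousand

Nominal output = Real × (implicit price deflator/100) = 3247.63 × 1.415 = 4595.40.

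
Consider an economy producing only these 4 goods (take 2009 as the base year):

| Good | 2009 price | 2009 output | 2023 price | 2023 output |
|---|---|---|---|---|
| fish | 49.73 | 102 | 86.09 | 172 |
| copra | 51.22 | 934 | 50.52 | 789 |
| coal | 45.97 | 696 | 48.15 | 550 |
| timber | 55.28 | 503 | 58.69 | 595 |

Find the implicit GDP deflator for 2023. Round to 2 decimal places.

Nominal GDP 2023 = 86.09·172 + 50.52·789 + 48.15·550 + 58.69·595 = 116070.81.
Real GDP 2023 (at 2009 prices) = 49.73·172 + 51.22·789 + 45.97·550 + 55.28·595 = 107141.24.
Deflator = Nominal/Real × 100 = 116070.81/107141.24 × 100 = 108.334.

108.33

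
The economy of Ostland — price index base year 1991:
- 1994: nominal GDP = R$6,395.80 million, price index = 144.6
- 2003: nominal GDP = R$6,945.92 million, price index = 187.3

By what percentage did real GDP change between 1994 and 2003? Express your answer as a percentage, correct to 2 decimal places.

Deflate each year: 1994 → 6395.80/1.446 = 4423.10; 2003 → 6945.92/1.873 = 3708.45.
So real GDP changed by 3708.45/4423.10 − 1 = -0.1616, i.e. -16.16%.

-16.16%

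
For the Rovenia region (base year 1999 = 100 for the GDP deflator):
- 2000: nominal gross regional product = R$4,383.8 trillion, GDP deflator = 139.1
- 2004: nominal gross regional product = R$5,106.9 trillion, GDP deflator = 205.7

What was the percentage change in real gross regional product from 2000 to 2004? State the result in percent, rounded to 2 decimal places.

Deflate each year: 2000 → 4383.8/1.391 = 3151.55; 2004 → 5106.9/2.057 = 2482.69.
So real gross regional product changed by 2482.69/3151.55 − 1 = -0.2122, i.e. -21.22%.

-21.22%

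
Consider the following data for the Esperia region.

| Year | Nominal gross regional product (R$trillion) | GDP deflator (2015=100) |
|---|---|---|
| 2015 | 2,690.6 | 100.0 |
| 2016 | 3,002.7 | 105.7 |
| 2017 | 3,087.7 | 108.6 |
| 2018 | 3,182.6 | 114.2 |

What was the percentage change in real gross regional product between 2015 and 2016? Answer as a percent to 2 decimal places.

Real gross regional product 2015 = 2690.6/1.000 = 2690.60.
Real gross regional product 2016 = 3002.7/1.057 = 2840.78.
Change = 2840.78/2690.60 − 1 = 0.0558.

5.58%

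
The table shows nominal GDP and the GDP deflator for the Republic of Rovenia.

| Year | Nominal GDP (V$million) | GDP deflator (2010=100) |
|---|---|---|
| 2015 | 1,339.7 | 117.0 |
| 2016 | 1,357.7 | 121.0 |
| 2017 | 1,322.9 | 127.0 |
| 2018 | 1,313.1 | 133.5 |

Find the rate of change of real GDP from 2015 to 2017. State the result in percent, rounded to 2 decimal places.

-9.03%

Real GDP 2015 = 1339.7/1.170 = 1145.04.
Real GDP 2017 = 1322.9/1.270 = 1041.65.
Change = 1041.65/1145.04 − 1 = -0.0903.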